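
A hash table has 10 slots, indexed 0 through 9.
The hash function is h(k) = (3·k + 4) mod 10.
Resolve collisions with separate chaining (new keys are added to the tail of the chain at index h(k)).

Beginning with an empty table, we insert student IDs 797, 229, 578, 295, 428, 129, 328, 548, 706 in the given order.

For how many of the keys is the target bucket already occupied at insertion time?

4

Insert 797: h=5, bucket 5 empty → new chain.
Insert 229: h=1, bucket 1 empty → new chain.
Insert 578: h=8, bucket 8 empty → new chain.
Insert 295: h=9, bucket 9 empty → new chain.
Insert 428: h=8, bucket 8 nonempty → append to chain.
Insert 129: h=1, bucket 1 nonempty → append to chain.
Insert 328: h=8, bucket 8 nonempty → append to chain.
Insert 548: h=8, bucket 8 nonempty → append to chain.
Insert 706: h=2, bucket 2 empty → new chain.
Final buckets:
0: .
1: 229 -> 129
2: 706
3: .
4: .
5: 797
6: .
7: .
8: 578 -> 428 -> 328 -> 548
9: 295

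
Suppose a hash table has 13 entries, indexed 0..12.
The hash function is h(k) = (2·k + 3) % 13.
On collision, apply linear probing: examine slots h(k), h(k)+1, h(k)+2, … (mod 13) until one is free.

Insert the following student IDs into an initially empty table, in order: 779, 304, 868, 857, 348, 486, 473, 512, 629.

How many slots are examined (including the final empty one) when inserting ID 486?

779 hashes to 1; slot 1 is free -> place at 1.
304 hashes to 0; slot 0 is free -> place at 0.
868 hashes to 10; slot 10 is free -> place at 10.
857 hashes to 1; 1 taken -> place at 2.
348 hashes to 10; 10 taken -> place at 11.
486 hashes to 0; 0,1,2 taken -> place at 3.
473 hashes to 0; 0,1,2,3 taken -> place at 4.
512 hashes to 0; 0,1,2,3,4 taken -> place at 5.
629 hashes to 0; 0,1,2,3,4,5 taken -> place at 6.
Table: [304, 779, 857, 486, 473, 512, 629, —, —, —, 868, 348, —]

4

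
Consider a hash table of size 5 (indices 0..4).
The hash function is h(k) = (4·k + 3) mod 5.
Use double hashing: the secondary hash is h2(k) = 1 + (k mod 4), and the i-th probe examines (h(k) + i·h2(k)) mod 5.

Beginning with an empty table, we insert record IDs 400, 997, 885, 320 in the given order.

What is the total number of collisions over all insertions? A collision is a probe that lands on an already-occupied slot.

2

400 hashes to 3; slot 3 is free -> place at 3.
997 hashes to 1; slot 1 is free -> place at 1.
885 hashes to 3, h2=2; 3 taken -> place at 0.
320 hashes to 3, h2=1; 3 taken -> place at 4.
Table: [885, 997, -, 400, 320]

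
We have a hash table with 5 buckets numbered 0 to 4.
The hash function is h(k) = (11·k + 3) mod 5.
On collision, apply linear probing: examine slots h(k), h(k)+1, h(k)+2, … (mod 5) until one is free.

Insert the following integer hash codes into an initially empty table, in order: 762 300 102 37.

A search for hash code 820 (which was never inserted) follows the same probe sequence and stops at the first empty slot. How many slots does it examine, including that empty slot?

2

762 hashes to 0; slot 0 is free -> place at 0.
300 hashes to 3; slot 3 is free -> place at 3.
102 hashes to 0; 0 taken -> place at 1.
37 hashes to 0; 0,1 taken -> place at 2.
Table: [762, 102, 37, 300, —]
Lookup 820: h=3, probe 3,4 → slot 4 empty, not found.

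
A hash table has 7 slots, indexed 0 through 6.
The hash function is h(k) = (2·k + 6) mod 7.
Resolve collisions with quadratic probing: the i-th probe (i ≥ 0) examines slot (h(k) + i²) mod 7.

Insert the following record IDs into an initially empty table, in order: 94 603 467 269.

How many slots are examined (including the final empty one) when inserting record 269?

Insert 94: h=5, slot 5 empty => index 5.
Insert 603: h=1, slot 1 empty => index 1.
Insert 467: h=2, slot 2 empty => index 2.
Insert 269: h=5, slot 5 occupied => index 6.
Table: [_, 603, 467, _, _, 94, 269]

2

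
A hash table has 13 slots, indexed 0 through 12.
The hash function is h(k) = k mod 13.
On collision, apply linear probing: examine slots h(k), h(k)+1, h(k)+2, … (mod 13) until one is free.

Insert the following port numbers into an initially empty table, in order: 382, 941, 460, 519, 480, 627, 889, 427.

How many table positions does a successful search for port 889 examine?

4

Insert 382: h=5, slot 5 empty => index 5.
Insert 941: h=5, slot 5 occupied => index 6.
Insert 460: h=5, slots 5,6 occupied => index 7.
Insert 519: h=12, slot 12 empty => index 12.
Insert 480: h=12, slot 12 occupied => index 0.
Insert 627: h=3, slot 3 empty => index 3.
Insert 889: h=5, slots 5,6,7 occupied => index 8.
Insert 427: h=11, slot 11 empty => index 11.
Table: [480, ., ., 627, ., 382, 941, 460, 889, ., ., 427, 519]
Lookup 889: h=5, probe 5,6,7,8 → found at 8.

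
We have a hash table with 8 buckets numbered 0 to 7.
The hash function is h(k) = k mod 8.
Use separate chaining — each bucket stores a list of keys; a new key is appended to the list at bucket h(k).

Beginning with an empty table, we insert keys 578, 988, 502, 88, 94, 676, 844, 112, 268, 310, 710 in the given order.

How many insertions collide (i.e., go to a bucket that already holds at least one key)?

7

Insert 578: h=2, bucket 2 empty -> new chain.
Insert 988: h=4, bucket 4 empty -> new chain.
Insert 502: h=6, bucket 6 empty -> new chain.
Insert 88: h=0, bucket 0 empty -> new chain.
Insert 94: h=6, bucket 6 nonempty -> append to chain.
Insert 676: h=4, bucket 4 nonempty -> append to chain.
Insert 844: h=4, bucket 4 nonempty -> append to chain.
Insert 112: h=0, bucket 0 nonempty -> append to chain.
Insert 268: h=4, bucket 4 nonempty -> append to chain.
Insert 310: h=6, bucket 6 nonempty -> append to chain.
Insert 710: h=6, bucket 6 nonempty -> append to chain.
Final buckets:
0: 88 -> 112
1: -
2: 578
3: -
4: 988 -> 676 -> 844 -> 268
5: -
6: 502 -> 94 -> 310 -> 710
7: -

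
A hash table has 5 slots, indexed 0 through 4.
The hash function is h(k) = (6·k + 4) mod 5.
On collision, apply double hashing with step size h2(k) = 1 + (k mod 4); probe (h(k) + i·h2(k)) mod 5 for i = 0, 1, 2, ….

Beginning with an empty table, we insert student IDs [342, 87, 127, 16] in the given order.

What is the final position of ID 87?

0

342 hashes to 1; slot 1 is free -> place at 1.
87 hashes to 1, h2=4; 1 taken -> place at 0.
127 hashes to 1, h2=4; 1,0 taken -> place at 4.
16 hashes to 0, h2=1; 0,1 taken -> place at 2.
Table: [87, 342, 16, _, 127]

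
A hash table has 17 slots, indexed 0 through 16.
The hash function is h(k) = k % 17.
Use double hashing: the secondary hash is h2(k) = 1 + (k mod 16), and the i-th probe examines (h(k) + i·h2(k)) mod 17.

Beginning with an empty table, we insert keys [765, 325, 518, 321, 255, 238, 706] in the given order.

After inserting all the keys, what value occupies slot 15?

765 hashes to 0; slot 0 is free => place at 0.
325 hashes to 2; slot 2 is free => place at 2.
518 hashes to 8; slot 8 is free => place at 8.
321 hashes to 15; slot 15 is free => place at 15.
255 hashes to 0, h2=16; 0 taken => place at 16.
238 hashes to 0, h2=15; 0,15 taken => place at 13.
706 hashes to 9; slot 9 is free => place at 9.
Table: [765, ., 325, ., ., ., ., ., 518, 706, ., ., ., 238, ., 321, 255]

321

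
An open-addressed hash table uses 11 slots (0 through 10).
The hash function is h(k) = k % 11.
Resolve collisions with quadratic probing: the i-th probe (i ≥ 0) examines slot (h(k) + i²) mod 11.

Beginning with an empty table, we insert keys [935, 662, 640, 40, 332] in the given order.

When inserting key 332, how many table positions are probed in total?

935 hashes to 0; slot 0 is free => place at 0.
662 hashes to 2; slot 2 is free => place at 2.
640 hashes to 2; 2 taken => place at 3.
40 hashes to 7; slot 7 is free => place at 7.
332 hashes to 2; 2,3 taken => place at 6.
Table: [935, _, 662, 640, _, _, 332, 40, _, _, _]

3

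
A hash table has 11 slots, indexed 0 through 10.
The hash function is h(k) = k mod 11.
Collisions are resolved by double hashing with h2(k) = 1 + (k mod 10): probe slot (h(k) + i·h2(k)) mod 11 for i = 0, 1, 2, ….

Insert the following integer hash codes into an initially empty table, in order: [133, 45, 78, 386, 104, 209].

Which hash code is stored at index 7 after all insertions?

45

133: h=1 -> slot 1
45: h=1, h2=6, probe 1,7 -> slot 7
78: h=1, h2=9, probe 1,10 -> slot 10
386: h=1, h2=7, probe 1,8 -> slot 8
104: h=5 -> slot 5
209: h=0 -> slot 0
Table: [209, 133, -, -, -, 104, -, 45, 386, -, 78]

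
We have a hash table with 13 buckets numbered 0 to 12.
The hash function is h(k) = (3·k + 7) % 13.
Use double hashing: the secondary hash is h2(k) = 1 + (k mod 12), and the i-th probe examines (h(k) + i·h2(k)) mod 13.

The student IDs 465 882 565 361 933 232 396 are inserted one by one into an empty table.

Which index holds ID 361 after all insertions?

465: h=11 => slot 11
882: h=1 => slot 1
565: h=12 => slot 12
361: h=11, h2=2, probe 11,0 => slot 0
933: h=11, h2=10, probe 11,8 => slot 8
232: h=1, h2=5, probe 1,6 => slot 6
396: h=12, h2=1, probe 12,0,1,2 => slot 2
Table: [361, 882, 396, ., ., ., 232, ., 933, ., ., 465, 565]

0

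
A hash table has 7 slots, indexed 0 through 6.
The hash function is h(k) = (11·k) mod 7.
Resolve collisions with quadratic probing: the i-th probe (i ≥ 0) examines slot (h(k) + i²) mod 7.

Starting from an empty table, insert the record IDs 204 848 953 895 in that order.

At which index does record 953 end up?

1

Insert 204: h=4, slot 4 empty => index 4.
Insert 848: h=4, slot 4 occupied => index 5.
Insert 953: h=4, slots 4,5 occupied => index 1.
Insert 895: h=3, slot 3 empty => index 3.
Table: [—, 953, —, 895, 204, 848, —]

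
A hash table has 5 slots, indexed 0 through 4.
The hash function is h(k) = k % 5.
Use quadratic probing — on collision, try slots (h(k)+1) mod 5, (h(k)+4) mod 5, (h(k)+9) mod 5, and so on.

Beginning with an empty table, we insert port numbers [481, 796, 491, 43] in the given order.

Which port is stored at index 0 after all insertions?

481: h=1 -> slot 1
796: h=1, probe 1,2 -> slot 2
491: h=1, probe 1,2,0 -> slot 0
43: h=3 -> slot 3
Table: [491, 481, 796, 43, -]

491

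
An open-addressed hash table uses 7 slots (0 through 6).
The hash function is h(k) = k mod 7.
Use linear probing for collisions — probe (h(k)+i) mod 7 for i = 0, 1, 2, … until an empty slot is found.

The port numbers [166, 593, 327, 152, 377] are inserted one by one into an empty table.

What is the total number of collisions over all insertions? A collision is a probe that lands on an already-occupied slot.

9

166 hashes to 5; slot 5 is free → place at 5.
593 hashes to 5; 5 taken → place at 6.
327 hashes to 5; 5,6 taken → place at 0.
152 hashes to 5; 5,6,0 taken → place at 1.
377 hashes to 6; 6,0,1 taken → place at 2.
Table: [327, 152, 377, ∅, ∅, 166, 593]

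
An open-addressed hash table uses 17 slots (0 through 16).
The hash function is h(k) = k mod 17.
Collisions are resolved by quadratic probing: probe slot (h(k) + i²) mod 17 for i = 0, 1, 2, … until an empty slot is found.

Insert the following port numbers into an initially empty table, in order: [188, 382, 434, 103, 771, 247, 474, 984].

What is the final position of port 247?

10

188 hashes to 1; slot 1 is free -> place at 1.
382 hashes to 8; slot 8 is free -> place at 8.
434 hashes to 9; slot 9 is free -> place at 9.
103 hashes to 1; 1 taken -> place at 2.
771 hashes to 6; slot 6 is free -> place at 6.
247 hashes to 9; 9 taken -> place at 10.
474 hashes to 15; slot 15 is free -> place at 15.
984 hashes to 15; 15 taken -> place at 16.
Table: [∅, 188, 103, ∅, ∅, ∅, 771, ∅, 382, 434, 247, ∅, ∅, ∅, ∅, 474, 984]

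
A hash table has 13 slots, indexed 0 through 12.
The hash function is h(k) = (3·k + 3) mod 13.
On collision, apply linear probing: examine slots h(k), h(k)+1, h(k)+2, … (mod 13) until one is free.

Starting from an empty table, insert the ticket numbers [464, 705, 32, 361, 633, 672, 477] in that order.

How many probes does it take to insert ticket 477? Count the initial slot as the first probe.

6

Insert 464: h=4, slot 4 empty => index 4.
Insert 705: h=12, slot 12 empty => index 12.
Insert 32: h=8, slot 8 empty => index 8.
Insert 361: h=7, slot 7 empty => index 7.
Insert 633: h=4, slot 4 occupied => index 5.
Insert 672: h=4, slots 4,5 occupied => index 6.
Insert 477: h=4, slots 4,5,6,7,8 occupied => index 9.
Table: [∅, ∅, ∅, ∅, 464, 633, 672, 361, 32, 477, ∅, ∅, 705]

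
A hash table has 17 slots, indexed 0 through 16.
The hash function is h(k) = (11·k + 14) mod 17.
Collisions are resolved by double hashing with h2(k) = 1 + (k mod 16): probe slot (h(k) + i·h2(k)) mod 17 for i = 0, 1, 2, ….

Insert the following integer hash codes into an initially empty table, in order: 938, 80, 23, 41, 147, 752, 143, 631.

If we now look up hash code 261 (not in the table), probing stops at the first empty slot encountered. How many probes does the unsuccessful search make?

938: h=13 => slot 13
80: h=10 => slot 10
23: h=12 => slot 12
41: h=6 => slot 6
147: h=16 => slot 16
752: h=7 => slot 7
143: h=6, h2=16, probe 6,5 => slot 5
631: h=2 => slot 2
Table: [∅, ∅, 631, ∅, ∅, 143, 41, 752, ∅, ∅, 80, ∅, 23, 938, ∅, ∅, 147]
Lookup 261: h=12, h2=6, probe 12,1 → slot 1 empty, not found.

2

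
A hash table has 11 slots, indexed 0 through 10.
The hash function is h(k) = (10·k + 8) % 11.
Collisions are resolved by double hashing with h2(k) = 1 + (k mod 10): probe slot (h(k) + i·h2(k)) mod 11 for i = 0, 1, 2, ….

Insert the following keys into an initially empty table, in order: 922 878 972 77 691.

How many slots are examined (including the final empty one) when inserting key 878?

2

922 hashes to 10; slot 10 is free -> place at 10.
878 hashes to 10, h2=9; 10 taken -> place at 8.
972 hashes to 4; slot 4 is free -> place at 4.
77 hashes to 8, h2=8; 8 taken -> place at 5.
691 hashes to 10, h2=2; 10 taken -> place at 1.
Table: [., 691, ., ., 972, 77, ., ., 878, ., 922]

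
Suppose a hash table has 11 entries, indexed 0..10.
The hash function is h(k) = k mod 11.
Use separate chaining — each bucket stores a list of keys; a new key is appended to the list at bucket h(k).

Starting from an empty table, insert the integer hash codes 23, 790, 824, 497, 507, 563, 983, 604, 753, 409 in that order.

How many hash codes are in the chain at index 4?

Insert 23: h=1, bucket 1 empty -> new chain.
Insert 790: h=9, bucket 9 empty -> new chain.
Insert 824: h=10, bucket 10 empty -> new chain.
Insert 497: h=2, bucket 2 empty -> new chain.
Insert 507: h=1, bucket 1 nonempty -> append to chain.
Insert 563: h=2, bucket 2 nonempty -> append to chain.
Insert 983: h=4, bucket 4 empty -> new chain.
Insert 604: h=10, bucket 10 nonempty -> append to chain.
Insert 753: h=5, bucket 5 empty -> new chain.
Insert 409: h=2, bucket 2 nonempty -> append to chain.
Final buckets:
0: —
1: 23 -> 507
2: 497 -> 563 -> 409
3: —
4: 983
5: 753
6: —
7: —
8: —
9: 790
10: 824 -> 604

1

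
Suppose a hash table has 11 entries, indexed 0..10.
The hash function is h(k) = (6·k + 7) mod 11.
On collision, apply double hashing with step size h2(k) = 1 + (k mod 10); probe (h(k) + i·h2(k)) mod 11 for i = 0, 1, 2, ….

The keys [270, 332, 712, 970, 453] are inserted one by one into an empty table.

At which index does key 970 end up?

Insert 270: h=10, slot 10 empty -> index 10.
Insert 332: h=8, slot 8 empty -> index 8.
Insert 712: h=0, slot 0 empty -> index 0.
Insert 970: h=8, h2=1, slot 8 occupied -> index 9.
Insert 453: h=8, h2=4, slot 8 occupied -> index 1.
Table: [712, 453, ∅, ∅, ∅, ∅, ∅, ∅, 332, 970, 270]

9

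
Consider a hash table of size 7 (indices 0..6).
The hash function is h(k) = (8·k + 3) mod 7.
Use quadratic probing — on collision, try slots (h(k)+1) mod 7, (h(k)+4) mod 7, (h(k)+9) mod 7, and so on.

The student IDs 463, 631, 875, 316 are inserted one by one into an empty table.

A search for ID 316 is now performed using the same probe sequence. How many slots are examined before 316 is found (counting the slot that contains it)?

3

463: h=4 => slot 4
631: h=4, probe 4,5 => slot 5
875: h=3 => slot 3
316: h=4, probe 4,5,1 => slot 1
Table: [∅, 316, ∅, 875, 463, 631, ∅]
Lookup 316: h=4, probe 4,5,1 → found at 1.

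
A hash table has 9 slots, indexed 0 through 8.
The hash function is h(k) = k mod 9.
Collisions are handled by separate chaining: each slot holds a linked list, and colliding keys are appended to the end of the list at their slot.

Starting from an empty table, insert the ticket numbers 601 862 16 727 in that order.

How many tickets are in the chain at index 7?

601 → bucket 7
862 → bucket 7 (collision)
16 → bucket 7 (collision)
727 → bucket 7 (collision)
Final buckets:
0: -
1: -
2: -
3: -
4: -
5: -
6: -
7: 601 -> 862 -> 16 -> 727
8: -

4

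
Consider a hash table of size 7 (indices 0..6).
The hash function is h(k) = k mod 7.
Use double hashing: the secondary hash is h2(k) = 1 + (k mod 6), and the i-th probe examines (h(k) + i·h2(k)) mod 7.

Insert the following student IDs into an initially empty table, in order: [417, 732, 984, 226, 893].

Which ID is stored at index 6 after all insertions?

984

Insert 417: h=4, slot 4 empty → index 4.
Insert 732: h=4, h2=1, slot 4 occupied → index 5.
Insert 984: h=4, h2=1, slots 4,5 occupied → index 6.
Insert 226: h=2, slot 2 empty → index 2.
Insert 893: h=4, h2=6, slot 4 occupied → index 3.
Table: [∅, ∅, 226, 893, 417, 732, 984]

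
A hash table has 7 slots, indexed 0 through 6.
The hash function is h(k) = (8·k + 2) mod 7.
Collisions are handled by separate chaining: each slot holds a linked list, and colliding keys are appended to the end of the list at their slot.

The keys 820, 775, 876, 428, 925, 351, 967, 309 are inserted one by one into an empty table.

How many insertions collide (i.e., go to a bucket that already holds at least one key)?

820 → bucket 3
775 → bucket 0
876 → bucket 3 (collision)
428 → bucket 3 (collision)
925 → bucket 3 (collision)
351 → bucket 3 (collision)
967 → bucket 3 (collision)
309 → bucket 3 (collision)
Final buckets:
0: 775
1: .
2: .
3: 820 -> 876 -> 428 -> 925 -> 351 -> 967 -> 309
4: .
5: .
6: .

6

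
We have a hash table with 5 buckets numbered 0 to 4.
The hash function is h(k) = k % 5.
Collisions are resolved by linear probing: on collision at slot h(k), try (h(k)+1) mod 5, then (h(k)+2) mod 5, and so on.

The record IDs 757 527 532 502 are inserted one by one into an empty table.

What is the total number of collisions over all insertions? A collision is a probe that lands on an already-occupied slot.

6

Insert 757: h=2, slot 2 empty -> index 2.
Insert 527: h=2, slot 2 occupied -> index 3.
Insert 532: h=2, slots 2,3 occupied -> index 4.
Insert 502: h=2, slots 2,3,4 occupied -> index 0.
Table: [502, _, 757, 527, 532]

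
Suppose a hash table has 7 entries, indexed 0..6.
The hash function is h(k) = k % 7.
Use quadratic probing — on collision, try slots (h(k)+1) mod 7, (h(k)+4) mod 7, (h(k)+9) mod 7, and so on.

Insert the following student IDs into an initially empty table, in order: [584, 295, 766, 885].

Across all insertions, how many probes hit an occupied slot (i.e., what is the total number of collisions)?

584 hashes to 3; slot 3 is free => place at 3.
295 hashes to 1; slot 1 is free => place at 1.
766 hashes to 3; 3 taken => place at 4.
885 hashes to 3; 3,4 taken => place at 0.
Table: [885, 295, ., 584, 766, ., .]

3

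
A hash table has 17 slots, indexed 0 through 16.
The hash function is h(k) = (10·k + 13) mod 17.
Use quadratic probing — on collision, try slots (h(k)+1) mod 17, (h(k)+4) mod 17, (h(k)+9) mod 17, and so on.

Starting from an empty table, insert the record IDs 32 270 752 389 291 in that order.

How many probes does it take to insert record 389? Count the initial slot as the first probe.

3

32 hashes to 10; slot 10 is free => place at 10.
270 hashes to 10; 10 taken => place at 11.
752 hashes to 2; slot 2 is free => place at 2.
389 hashes to 10; 10,11 taken => place at 14.
291 hashes to 16; slot 16 is free => place at 16.
Table: [—, —, 752, —, —, —, —, —, —, —, 32, 270, —, —, 389, —, 291]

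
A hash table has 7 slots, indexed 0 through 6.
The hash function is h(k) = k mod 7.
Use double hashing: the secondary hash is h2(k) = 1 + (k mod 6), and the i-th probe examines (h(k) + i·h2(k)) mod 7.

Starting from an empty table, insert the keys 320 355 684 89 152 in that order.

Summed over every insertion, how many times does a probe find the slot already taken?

4

320 hashes to 5; slot 5 is free => place at 5.
355 hashes to 5, h2=2; 5 taken => place at 0.
684 hashes to 5, h2=1; 5 taken => place at 6.
89 hashes to 5, h2=6; 5 taken => place at 4.
152 hashes to 5, h2=3; 5 taken => place at 1.
Table: [355, 152, _, _, 89, 320, 684]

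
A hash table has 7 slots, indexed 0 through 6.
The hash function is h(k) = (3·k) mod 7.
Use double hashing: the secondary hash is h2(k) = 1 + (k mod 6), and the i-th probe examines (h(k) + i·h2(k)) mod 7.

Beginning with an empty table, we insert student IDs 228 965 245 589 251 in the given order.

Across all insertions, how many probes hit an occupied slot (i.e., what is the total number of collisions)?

2

Insert 228: h=5, slot 5 empty → index 5.
Insert 965: h=4, slot 4 empty → index 4.
Insert 245: h=0, slot 0 empty → index 0.
Insert 589: h=3, slot 3 empty → index 3.
Insert 251: h=4, h2=6, slots 4,3 occupied → index 2.
Table: [245, —, 251, 589, 965, 228, —]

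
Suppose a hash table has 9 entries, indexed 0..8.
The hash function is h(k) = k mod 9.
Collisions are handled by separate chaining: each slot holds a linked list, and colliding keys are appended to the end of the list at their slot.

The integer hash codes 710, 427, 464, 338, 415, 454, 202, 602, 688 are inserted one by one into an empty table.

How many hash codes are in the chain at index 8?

2

710 -> bucket 8
427 -> bucket 4
464 -> bucket 5
338 -> bucket 5 (collision)
415 -> bucket 1
454 -> bucket 4 (collision)
202 -> bucket 4 (collision)
602 -> bucket 8 (collision)
688 -> bucket 4 (collision)
Final buckets:
0: _
1: 415
2: _
3: _
4: 427 -> 454 -> 202 -> 688
5: 464 -> 338
6: _
7: _
8: 710 -> 602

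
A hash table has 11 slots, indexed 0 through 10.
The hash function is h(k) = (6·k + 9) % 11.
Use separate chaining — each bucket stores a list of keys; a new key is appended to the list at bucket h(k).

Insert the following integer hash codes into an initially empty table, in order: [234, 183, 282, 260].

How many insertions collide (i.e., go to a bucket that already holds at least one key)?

2

234 → bucket 5
183 → bucket 7
282 → bucket 7 (collision)
260 → bucket 7 (collision)
Final buckets:
0: ∅
1: ∅
2: ∅
3: ∅
4: ∅
5: 234
6: ∅
7: 183 -> 282 -> 260
8: ∅
9: ∅
10: ∅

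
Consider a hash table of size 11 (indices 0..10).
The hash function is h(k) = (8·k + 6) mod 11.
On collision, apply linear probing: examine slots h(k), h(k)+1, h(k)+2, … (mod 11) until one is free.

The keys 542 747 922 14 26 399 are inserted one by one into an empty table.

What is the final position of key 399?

0

Insert 542: h=8, slot 8 empty → index 8.
Insert 747: h=9, slot 9 empty → index 9.
Insert 922: h=1, slot 1 empty → index 1.
Insert 14: h=8, slots 8,9 occupied → index 10.
Insert 26: h=5, slot 5 empty → index 5.
Insert 399: h=8, slots 8,9,10 occupied → index 0.
Table: [399, 922, -, -, -, 26, -, -, 542, 747, 14]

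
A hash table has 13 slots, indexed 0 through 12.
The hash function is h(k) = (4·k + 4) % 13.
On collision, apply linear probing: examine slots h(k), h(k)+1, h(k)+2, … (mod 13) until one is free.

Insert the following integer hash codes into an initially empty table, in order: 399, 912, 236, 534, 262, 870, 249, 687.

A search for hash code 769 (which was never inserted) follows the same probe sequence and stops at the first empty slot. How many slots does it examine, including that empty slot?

7

399 hashes to 1; slot 1 is free -> place at 1.
912 hashes to 12; slot 12 is free -> place at 12.
236 hashes to 12; 12 taken -> place at 0.
534 hashes to 8; slot 8 is free -> place at 8.
262 hashes to 12; 12,0,1 taken -> place at 2.
870 hashes to 0; 0,1,2 taken -> place at 3.
249 hashes to 12; 12,0,1,2,3 taken -> place at 4.
687 hashes to 9; slot 9 is free -> place at 9.
Table: [236, 399, 262, 870, 249, _, _, _, 534, 687, _, _, 912]
Lookup 769: h=12, probe 12,0,1,2,3,4,5 → slot 5 empty, not found.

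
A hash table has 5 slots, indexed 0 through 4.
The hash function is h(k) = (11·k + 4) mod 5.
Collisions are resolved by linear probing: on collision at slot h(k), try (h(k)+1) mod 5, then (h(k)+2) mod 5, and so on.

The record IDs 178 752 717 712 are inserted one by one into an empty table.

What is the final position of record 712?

178: h=2 => slot 2
752: h=1 => slot 1
717: h=1, probe 1,2,3 => slot 3
712: h=1, probe 1,2,3,4 => slot 4
Table: [., 752, 178, 717, 712]

4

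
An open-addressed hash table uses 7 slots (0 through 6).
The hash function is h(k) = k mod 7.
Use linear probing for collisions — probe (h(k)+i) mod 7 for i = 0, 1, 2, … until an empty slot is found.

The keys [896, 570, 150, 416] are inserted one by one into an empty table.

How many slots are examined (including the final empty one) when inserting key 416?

Insert 896: h=0, slot 0 empty → index 0.
Insert 570: h=3, slot 3 empty → index 3.
Insert 150: h=3, slot 3 occupied → index 4.
Insert 416: h=3, slots 3,4 occupied → index 5.
Table: [896, ∅, ∅, 570, 150, 416, ∅]

3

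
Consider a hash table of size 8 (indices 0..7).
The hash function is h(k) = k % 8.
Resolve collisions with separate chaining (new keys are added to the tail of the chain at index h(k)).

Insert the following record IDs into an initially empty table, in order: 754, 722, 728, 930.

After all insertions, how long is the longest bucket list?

3

754 -> bucket 2
722 -> bucket 2 (collision)
728 -> bucket 0
930 -> bucket 2 (collision)
Final buckets:
0: 728
1: ∅
2: 754 -> 722 -> 930
3: ∅
4: ∅
5: ∅
6: ∅
7: ∅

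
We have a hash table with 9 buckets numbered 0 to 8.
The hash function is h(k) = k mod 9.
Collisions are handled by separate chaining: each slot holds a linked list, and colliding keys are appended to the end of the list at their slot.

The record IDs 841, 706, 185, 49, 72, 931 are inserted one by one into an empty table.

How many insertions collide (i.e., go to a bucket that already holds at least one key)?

3

Insert 841: h=4, bucket 4 empty → new chain.
Insert 706: h=4, bucket 4 nonempty → append to chain.
Insert 185: h=5, bucket 5 empty → new chain.
Insert 49: h=4, bucket 4 nonempty → append to chain.
Insert 72: h=0, bucket 0 empty → new chain.
Insert 931: h=4, bucket 4 nonempty → append to chain.
Final buckets:
0: 72
1: ∅
2: ∅
3: ∅
4: 841 -> 706 -> 49 -> 931
5: 185
6: ∅
7: ∅
8: ∅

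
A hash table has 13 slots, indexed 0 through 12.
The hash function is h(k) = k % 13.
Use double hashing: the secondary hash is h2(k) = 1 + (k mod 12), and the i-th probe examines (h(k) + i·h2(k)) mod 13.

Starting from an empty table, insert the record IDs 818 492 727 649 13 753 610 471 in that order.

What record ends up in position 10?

818: h=12 → slot 12
492: h=11 → slot 11
727: h=12, h2=8, probe 12,7 → slot 7
649: h=12, h2=2, probe 12,1 → slot 1
13: h=0 → slot 0
753: h=12, h2=10, probe 12,9 → slot 9
610: h=12, h2=11, probe 12,10 → slot 10
471: h=3 → slot 3
Table: [13, 649, _, 471, _, _, _, 727, _, 753, 610, 492, 818]

610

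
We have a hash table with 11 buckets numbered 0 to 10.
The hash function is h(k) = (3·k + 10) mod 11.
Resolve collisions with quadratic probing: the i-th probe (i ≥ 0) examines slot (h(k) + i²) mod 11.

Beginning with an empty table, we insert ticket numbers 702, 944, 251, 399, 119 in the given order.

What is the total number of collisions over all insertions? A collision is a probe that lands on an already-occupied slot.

702 hashes to 4; slot 4 is free => place at 4.
944 hashes to 4; 4 taken => place at 5.
251 hashes to 4; 4,5 taken => place at 8.
399 hashes to 8; 8 taken => place at 9.
119 hashes to 4; 4,5,8 taken => place at 2.
Table: [., ., 119, ., 702, 944, ., ., 251, 399, .]

7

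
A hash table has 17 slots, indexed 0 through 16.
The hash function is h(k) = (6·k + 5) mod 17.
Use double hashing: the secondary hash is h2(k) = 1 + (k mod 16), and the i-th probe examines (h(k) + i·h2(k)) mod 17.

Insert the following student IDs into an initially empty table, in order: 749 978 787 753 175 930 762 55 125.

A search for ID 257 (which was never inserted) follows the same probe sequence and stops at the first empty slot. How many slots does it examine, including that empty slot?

749 hashes to 11; slot 11 is free → place at 11.
978 hashes to 8; slot 8 is free → place at 8.
787 hashes to 1; slot 1 is free → place at 1.
753 hashes to 1, h2=2; 1 taken → place at 3.
175 hashes to 1, h2=16; 1 taken → place at 0.
930 hashes to 9; slot 9 is free → place at 9.
762 hashes to 4; slot 4 is free → place at 4.
55 hashes to 12; slot 12 is free → place at 12.
125 hashes to 7; slot 7 is free → place at 7.
Table: [175, 787, ., 753, 762, ., ., 125, 978, 930, ., 749, 55, ., ., ., .]
Lookup 257: h=0, h2=2, probe 0,2 → slot 2 empty, not found.

2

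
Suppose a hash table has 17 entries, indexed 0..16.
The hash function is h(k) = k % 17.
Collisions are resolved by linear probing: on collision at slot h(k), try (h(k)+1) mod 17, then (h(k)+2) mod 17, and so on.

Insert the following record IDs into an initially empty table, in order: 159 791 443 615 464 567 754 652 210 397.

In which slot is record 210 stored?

11

Insert 159: h=6, slot 6 empty → index 6.
Insert 791: h=9, slot 9 empty → index 9.
Insert 443: h=1, slot 1 empty → index 1.
Insert 615: h=3, slot 3 empty → index 3.
Insert 464: h=5, slot 5 empty → index 5.
Insert 567: h=6, slot 6 occupied → index 7.
Insert 754: h=6, slots 6,7 occupied → index 8.
Insert 652: h=6, slots 6,7,8,9 occupied → index 10.
Insert 210: h=6, slots 6,7,8,9,10 occupied → index 11.
Insert 397: h=6, slots 6,7,8,9,10,11 occupied → index 12.
Table: [_, 443, _, 615, _, 464, 159, 567, 754, 791, 652, 210, 397, _, _, _, _]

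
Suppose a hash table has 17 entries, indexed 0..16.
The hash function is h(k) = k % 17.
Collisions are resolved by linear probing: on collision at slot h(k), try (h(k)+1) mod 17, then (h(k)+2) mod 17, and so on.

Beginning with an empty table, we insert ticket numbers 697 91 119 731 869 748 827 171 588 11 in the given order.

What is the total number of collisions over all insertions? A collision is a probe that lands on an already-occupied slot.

697: h=0 => slot 0
91: h=6 => slot 6
119: h=0, probe 0,1 => slot 1
731: h=0, probe 0,1,2 => slot 2
869: h=2, probe 2,3 => slot 3
748: h=0, probe 0,1,2,3,4 => slot 4
827: h=11 => slot 11
171: h=1, probe 1,2,3,4,5 => slot 5
588: h=10 => slot 10
11: h=11, probe 11,12 => slot 12
Table: [697, 119, 731, 869, 748, 171, 91, _, _, _, 588, 827, 11, _, _, _, _]

13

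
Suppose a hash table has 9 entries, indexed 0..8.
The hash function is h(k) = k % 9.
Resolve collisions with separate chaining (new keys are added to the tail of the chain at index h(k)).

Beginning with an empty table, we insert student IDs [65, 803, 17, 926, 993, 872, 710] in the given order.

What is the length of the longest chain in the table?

4

Insert 65: h=2, bucket 2 empty -> new chain.
Insert 803: h=2, bucket 2 nonempty -> append to chain.
Insert 17: h=8, bucket 8 empty -> new chain.
Insert 926: h=8, bucket 8 nonempty -> append to chain.
Insert 993: h=3, bucket 3 empty -> new chain.
Insert 872: h=8, bucket 8 nonempty -> append to chain.
Insert 710: h=8, bucket 8 nonempty -> append to chain.
Final buckets:
0: .
1: .
2: 65 -> 803
3: 993
4: .
5: .
6: .
7: .
8: 17 -> 926 -> 872 -> 710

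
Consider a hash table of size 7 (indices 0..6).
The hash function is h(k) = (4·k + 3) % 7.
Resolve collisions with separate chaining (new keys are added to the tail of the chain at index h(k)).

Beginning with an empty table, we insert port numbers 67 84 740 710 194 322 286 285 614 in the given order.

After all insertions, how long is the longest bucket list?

67 → bucket 5
84 → bucket 3
740 → bucket 2
710 → bucket 1
194 → bucket 2 (collision)
322 → bucket 3 (collision)
286 → bucket 6
285 → bucket 2 (collision)
614 → bucket 2 (collision)
Final buckets:
0: .
1: 710
2: 740 -> 194 -> 285 -> 614
3: 84 -> 322
4: .
5: 67
6: 286

4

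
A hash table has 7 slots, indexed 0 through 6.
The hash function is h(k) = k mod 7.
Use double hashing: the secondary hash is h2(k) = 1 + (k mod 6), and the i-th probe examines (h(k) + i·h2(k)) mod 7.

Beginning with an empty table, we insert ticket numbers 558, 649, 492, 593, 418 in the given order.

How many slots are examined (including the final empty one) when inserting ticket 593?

2

558: h=5 → slot 5
649: h=5, h2=2, probe 5,0 → slot 0
492: h=2 → slot 2
593: h=5, h2=6, probe 5,4 → slot 4
418: h=5, h2=5, probe 5,3 → slot 3
Table: [649, ∅, 492, 418, 593, 558, ∅]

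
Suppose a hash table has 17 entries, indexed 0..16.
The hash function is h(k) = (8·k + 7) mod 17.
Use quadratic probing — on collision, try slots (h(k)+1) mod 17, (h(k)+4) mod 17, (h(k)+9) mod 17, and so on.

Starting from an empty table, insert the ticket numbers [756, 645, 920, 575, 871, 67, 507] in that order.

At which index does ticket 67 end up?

8

Insert 756: h=3, slot 3 empty => index 3.
Insert 645: h=16, slot 16 empty => index 16.
Insert 920: h=6, slot 6 empty => index 6.
Insert 575: h=0, slot 0 empty => index 0.
Insert 871: h=5, slot 5 empty => index 5.
Insert 67: h=16, slots 16,0,3 occupied => index 8.
Insert 507: h=0, slot 0 occupied => index 1.
Table: [575, 507, -, 756, -, 871, 920, -, 67, -, -, -, -, -, -, -, 645]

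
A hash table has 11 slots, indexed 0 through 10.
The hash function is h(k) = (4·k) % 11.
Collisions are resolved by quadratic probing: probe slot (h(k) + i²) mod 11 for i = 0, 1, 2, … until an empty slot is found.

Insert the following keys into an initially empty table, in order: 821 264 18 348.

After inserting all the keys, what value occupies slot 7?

18

Insert 821: h=6, slot 6 empty → index 6.
Insert 264: h=0, slot 0 empty → index 0.
Insert 18: h=6, slot 6 occupied → index 7.
Insert 348: h=6, slots 6,7 occupied → index 10.
Table: [264, —, —, —, —, —, 821, 18, —, —, 348]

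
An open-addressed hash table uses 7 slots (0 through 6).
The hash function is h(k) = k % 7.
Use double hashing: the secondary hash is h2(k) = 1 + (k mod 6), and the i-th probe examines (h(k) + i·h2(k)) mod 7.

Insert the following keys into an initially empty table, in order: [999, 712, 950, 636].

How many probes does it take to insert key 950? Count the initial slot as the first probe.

999 hashes to 5; slot 5 is free → place at 5.
712 hashes to 5, h2=5; 5 taken → place at 3.
950 hashes to 5, h2=3; 5 taken → place at 1.
636 hashes to 6; slot 6 is free → place at 6.
Table: [_, 950, _, 712, _, 999, 636]

2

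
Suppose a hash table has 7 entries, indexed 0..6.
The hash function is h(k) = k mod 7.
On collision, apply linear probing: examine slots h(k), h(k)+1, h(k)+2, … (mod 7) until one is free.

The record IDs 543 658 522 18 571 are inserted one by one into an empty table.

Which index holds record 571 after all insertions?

1

Insert 543: h=4, slot 4 empty -> index 4.
Insert 658: h=0, slot 0 empty -> index 0.
Insert 522: h=4, slot 4 occupied -> index 5.
Insert 18: h=4, slots 4,5 occupied -> index 6.
Insert 571: h=4, slots 4,5,6,0 occupied -> index 1.
Table: [658, 571, _, _, 543, 522, 18]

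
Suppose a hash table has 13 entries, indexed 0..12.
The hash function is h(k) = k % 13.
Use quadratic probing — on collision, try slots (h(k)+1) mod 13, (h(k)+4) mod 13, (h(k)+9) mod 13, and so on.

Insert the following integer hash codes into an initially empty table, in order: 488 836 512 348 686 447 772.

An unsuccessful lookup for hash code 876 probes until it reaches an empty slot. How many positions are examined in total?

488: h=7 → slot 7
836: h=4 → slot 4
512: h=5 → slot 5
348: h=10 → slot 10
686: h=10, probe 10,11 → slot 11
447: h=5, probe 5,6 → slot 6
772: h=5, probe 5,6,9 → slot 9
Table: [∅, ∅, ∅, ∅, 836, 512, 447, 488, ∅, 772, 348, 686, ∅]
Lookup 876: h=5, probe 5,6,9,1 → slot 1 empty, not found.

4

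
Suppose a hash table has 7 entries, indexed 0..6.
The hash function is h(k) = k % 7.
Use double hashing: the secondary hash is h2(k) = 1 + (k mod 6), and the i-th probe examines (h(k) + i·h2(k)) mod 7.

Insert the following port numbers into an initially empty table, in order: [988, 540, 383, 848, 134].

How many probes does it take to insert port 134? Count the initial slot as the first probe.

988: h=1 => slot 1
540: h=1, h2=1, probe 1,2 => slot 2
383: h=5 => slot 5
848: h=1, h2=3, probe 1,4 => slot 4
134: h=1, h2=3, probe 1,4,0 => slot 0
Table: [134, 988, 540, —, 848, 383, —]

3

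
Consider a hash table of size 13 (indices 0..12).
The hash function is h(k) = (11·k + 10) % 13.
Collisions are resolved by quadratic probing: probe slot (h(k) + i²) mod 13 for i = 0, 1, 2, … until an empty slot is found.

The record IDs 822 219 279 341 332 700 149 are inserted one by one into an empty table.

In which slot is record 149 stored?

822: h=4 → slot 4
219: h=1 → slot 1
279: h=11 → slot 11
341: h=4, probe 4,5 → slot 5
332: h=9 → slot 9
700: h=1, probe 1,2 → slot 2
149: h=11, probe 11,12 → slot 12
Table: [., 219, 700, ., 822, 341, ., ., ., 332, ., 279, 149]

12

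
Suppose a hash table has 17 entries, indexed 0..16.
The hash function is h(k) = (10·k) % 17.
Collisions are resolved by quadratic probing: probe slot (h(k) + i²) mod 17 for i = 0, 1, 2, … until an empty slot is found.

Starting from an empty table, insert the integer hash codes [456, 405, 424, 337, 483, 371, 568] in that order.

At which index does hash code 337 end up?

8

Insert 456: h=4, slot 4 empty -> index 4.
Insert 405: h=4, slot 4 occupied -> index 5.
Insert 424: h=7, slot 7 empty -> index 7.
Insert 337: h=4, slots 4,5 occupied -> index 8.
Insert 483: h=2, slot 2 empty -> index 2.
Insert 371: h=4, slots 4,5,8 occupied -> index 13.
Insert 568: h=2, slot 2 occupied -> index 3.
Table: [., ., 483, 568, 456, 405, ., 424, 337, ., ., ., ., 371, ., ., .]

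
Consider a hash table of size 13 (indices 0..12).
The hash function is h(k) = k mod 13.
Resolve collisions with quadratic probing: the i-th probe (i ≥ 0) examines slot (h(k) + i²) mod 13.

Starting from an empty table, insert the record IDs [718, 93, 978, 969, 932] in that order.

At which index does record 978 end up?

4

718 hashes to 3; slot 3 is free -> place at 3.
93 hashes to 2; slot 2 is free -> place at 2.
978 hashes to 3; 3 taken -> place at 4.
969 hashes to 7; slot 7 is free -> place at 7.
932 hashes to 9; slot 9 is free -> place at 9.
Table: [-, -, 93, 718, 978, -, -, 969, -, 932, -, -, -]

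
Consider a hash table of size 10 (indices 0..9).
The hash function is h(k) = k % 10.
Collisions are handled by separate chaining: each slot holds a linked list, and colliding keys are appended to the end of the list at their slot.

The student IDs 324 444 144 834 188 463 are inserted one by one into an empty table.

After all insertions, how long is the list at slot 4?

4

324 → bucket 4
444 → bucket 4 (collision)
144 → bucket 4 (collision)
834 → bucket 4 (collision)
188 → bucket 8
463 → bucket 3
Final buckets:
0: -
1: -
2: -
3: 463
4: 324 -> 444 -> 144 -> 834
5: -
6: -
7: -
8: 188
9: -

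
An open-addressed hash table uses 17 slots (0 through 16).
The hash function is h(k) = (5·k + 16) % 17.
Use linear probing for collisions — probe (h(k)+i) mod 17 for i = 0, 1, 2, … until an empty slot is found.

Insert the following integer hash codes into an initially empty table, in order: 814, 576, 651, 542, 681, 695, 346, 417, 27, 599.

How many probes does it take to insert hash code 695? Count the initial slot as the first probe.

5

814 hashes to 6; slot 6 is free -> place at 6.
576 hashes to 6; 6 taken -> place at 7.
651 hashes to 7; 7 taken -> place at 8.
542 hashes to 6; 6,7,8 taken -> place at 9.
681 hashes to 4; slot 4 is free -> place at 4.
695 hashes to 6; 6,7,8,9 taken -> place at 10.
346 hashes to 12; slot 12 is free -> place at 12.
417 hashes to 10; 10 taken -> place at 11.
27 hashes to 15; slot 15 is free -> place at 15.
599 hashes to 2; slot 2 is free -> place at 2.
Table: [., ., 599, ., 681, ., 814, 576, 651, 542, 695, 417, 346, ., ., 27, .]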